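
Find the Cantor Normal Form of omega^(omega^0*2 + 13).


omega^(omega^0*2 + 13):
omega^0 = 1, so the exponent is 2 + 13 = 15 (finite ordinal addition).
Result = omega^15, already a single CNF term.

omega^15


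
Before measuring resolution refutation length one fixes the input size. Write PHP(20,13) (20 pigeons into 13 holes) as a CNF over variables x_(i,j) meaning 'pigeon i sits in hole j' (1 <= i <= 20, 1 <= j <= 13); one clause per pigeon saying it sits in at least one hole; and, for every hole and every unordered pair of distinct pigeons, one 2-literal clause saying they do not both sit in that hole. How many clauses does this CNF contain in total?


PHP(20,13): 20 pigeons, 13 holes, 20*13 = 260 variables.
- pigeon clauses: one per pigeon -> 20 clauses
- hole clauses: 13 holes * C(20,2) = 13 * 190 -> 2470 clauses
Total clauses = 20 + 2470 = 2490

2490


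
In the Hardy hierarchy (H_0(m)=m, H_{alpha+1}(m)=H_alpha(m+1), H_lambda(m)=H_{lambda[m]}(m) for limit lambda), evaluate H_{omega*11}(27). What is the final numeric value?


H_{omega*11}(27):
For the Hardy hierarchy, H_{omega*k}(n) = 2^k * n.
2^11 = 2048.
2048 * 27 = 55296

55296


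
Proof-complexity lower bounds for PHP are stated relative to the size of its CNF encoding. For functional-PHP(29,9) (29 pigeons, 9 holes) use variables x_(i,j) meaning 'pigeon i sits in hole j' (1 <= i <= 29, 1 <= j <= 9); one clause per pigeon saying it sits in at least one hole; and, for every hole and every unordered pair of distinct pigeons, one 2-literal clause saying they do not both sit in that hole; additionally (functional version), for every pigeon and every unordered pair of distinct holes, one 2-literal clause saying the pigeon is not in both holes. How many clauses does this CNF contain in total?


functional-PHP(29,9): 29 pigeons, 9 holes, 29*9 = 261 variables.
- pigeon clauses: one per pigeon -> 29 clauses
- hole clauses: 9 holes * C(29,2) = 9 * 406 -> 3654 clauses
- functional clauses: 29 pigeons * C(9,2) = 29 * 36 -> 1044 clauses
Total clauses = 29 + 3654 + 1044 = 4727

4727


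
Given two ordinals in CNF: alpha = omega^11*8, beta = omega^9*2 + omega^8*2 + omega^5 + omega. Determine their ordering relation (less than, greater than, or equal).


Compare term by term from highest exponent:
alpha = omega^11*8
beta = omega^9*2 + omega^8*2 + omega^5 + omega
Term 1: alpha has omega^11*8, beta has omega^9*2
Term 2: alpha has omega^0*0, beta has omega^8*2
Term 3: alpha has omega^0*0, beta has omega^5*1
Term 4: alpha has omega^0*0, beta has omega^1*1
Result: alpha > beta

alpha > beta


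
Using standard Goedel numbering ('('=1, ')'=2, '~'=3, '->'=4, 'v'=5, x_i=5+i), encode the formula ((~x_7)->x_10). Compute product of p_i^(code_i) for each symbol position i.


Formula: ((~x_7)->x_10)
Symbol codes: [1, 1, 3, 12, 2, 4, 15, 2]
Primes: [2, 3, 5, 7, 11, 13, 17, 19]
p_1^1 = 2^1 = 2
p_2^1 = 3^1 = 3
p_3^3 = 5^3 = 125
p_4^12 = 7^12 = 13841287201
p_5^2 = 11^2 = 121
p_6^4 = 13^4 = 28561
p_7^15 = 17^15 = 2862423051509815793
p_8^2 = 19^2 = 361
Product = 37071276930864192856715370528976777584750

37071276930864192856715370528976777584750


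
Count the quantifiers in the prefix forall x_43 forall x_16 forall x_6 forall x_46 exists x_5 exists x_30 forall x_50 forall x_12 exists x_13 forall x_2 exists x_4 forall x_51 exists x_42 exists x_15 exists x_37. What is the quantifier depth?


Quantifier prefix has 15 quantifier symbols.
Quantifier depth = 15

15


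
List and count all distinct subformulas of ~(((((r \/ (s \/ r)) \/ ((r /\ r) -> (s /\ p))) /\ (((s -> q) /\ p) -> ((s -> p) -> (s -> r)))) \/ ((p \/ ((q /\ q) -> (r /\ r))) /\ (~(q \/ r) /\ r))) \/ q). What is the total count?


Formula: ~(((((r \/ (s \/ r)) \/ ((r /\ r) -> (s /\ p))) /\ (((s -> q) /\ p) -> ((s -> p) -> (s -> r)))) \/ ((p \/ ((q /\ q) -> (r /\ r))) /\ (~(q \/ r) /\ r))) \/ q)
Subformulas found:
  1. r
  2. p
  3. q
  4. s
  5. (s \/ r)
  6. (s /\ p)
  7. (s -> r)
  8. (q \/ r)
  9. (r /\ r)
  10. (q /\ q)
  11. (s -> p)
  12. (s -> q)
  13. ~(q \/ r)
  14. ((s -> q) /\ p)
  15. (r \/ (s \/ r))
  16. (~(q \/ r) /\ r)
  17. ((r /\ r) -> (s /\ p))
  18. ((s -> p) -> (s -> r))
  19. ((q /\ q) -> (r /\ r))
  20. (p \/ ((q /\ q) -> (r /\ r)))
  21. ((r \/ (s \/ r)) \/ ((r /\ r) -> (s /\ p)))
  22. (((s -> q) /\ p) -> ((s -> p) -> (s -> r)))
  23. ((p \/ ((q /\ q) -> (r /\ r))) /\ (~(q \/ r) /\ r))
  24. (((r \/ (s \/ r)) \/ ((r /\ r) -> (s /\ p))) /\ (((s -> q) /\ p) -> ((s -> p) -> (s -> r))))
  25. ((((r \/ (s \/ r)) \/ ((r /\ r) -> (s /\ p))) /\ (((s -> q) /\ p) -> ((s -> p) -> (s -> r)))) \/ ((p \/ ((q /\ q) -> (r /\ r))) /\ (~(q \/ r) /\ r)))
  26. (((((r \/ (s \/ r)) \/ ((r /\ r) -> (s /\ p))) /\ (((s -> q) /\ p) -> ((s -> p) -> (s -> r)))) \/ ((p \/ ((q /\ q) -> (r /\ r))) /\ (~(q \/ r) /\ r))) \/ q)
  27. ~(((((r \/ (s \/ r)) \/ ((r /\ r) -> (s /\ p))) /\ (((s -> q) /\ p) -> ((s -> p) -> (s -> r)))) \/ ((p \/ ((q /\ q) -> (r /\ r))) /\ (~(q \/ r) /\ r))) \/ q)
Total distinct subformulas = 27

27


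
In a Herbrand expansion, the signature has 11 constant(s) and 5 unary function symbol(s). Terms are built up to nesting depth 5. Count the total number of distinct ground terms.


Herbrand terms by depth:
Depth 0: 11 constants
Depth 1: 55 new terms (running total: 66)
Depth 2: 275 new terms (running total: 341)
Depth 3: 1375 new terms (running total: 1716)
Depth 4: 6875 new terms (running total: 8591)
Depth 5: 34375 new terms (running total: 42966)
Total distinct ground terms = 42966

42966


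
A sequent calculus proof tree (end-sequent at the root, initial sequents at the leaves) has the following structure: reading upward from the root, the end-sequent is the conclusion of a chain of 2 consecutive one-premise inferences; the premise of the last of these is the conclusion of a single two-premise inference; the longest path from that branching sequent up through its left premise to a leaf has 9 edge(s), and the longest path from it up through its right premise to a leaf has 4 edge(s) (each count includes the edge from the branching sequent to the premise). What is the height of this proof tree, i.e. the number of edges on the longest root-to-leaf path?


Longest path through the left premise: 9 edges (measured from the branching sequent)
Longest path through the right premise: 4 edges
Height of the subtree rooted at the branching sequent: max(9, 4) = 9
The branching sequent sits 2 edges above the root (the chain of one-premise inferences), so height = 9 + 2 = 11

11


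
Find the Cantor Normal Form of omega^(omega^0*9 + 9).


omega^(omega^0*9 + 9):
omega^0 = 1, so the exponent is 9 + 9 = 18 (finite ordinal addition).
Result = omega^18, already a single CNF term.

omega^18


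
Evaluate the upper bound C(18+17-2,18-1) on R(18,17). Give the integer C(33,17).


R(18,17) <= C(18+17-2, 18-1) = C(33, 17)
C(33, 17) = 33! / (17! * 16!)
= 1166803110

1166803110


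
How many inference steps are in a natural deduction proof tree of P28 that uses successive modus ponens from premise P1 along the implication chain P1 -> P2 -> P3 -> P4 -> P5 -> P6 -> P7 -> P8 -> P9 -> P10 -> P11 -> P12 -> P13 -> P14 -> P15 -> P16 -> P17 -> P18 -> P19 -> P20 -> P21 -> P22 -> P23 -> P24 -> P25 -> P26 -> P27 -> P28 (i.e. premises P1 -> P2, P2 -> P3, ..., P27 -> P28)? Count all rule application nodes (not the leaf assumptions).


We have a chain: P1 -> P2 -> P3 -> P4 -> P5 -> P6 -> P7 -> P8 -> P9 -> P10 -> P11 -> P12 -> P13 -> P14 -> P15 -> P16 -> P17 -> P18 -> P19 -> P20 -> P21 -> P22 -> P23 -> P24 -> P25 -> P26 -> P27 -> P28.
Each modus ponens application produces the next variable.
The chain has 28 propositions, so 28-1 = 27 modus ponens steps.
Total inference nodes = 27

27


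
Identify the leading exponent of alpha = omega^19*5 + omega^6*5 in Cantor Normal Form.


CNF: omega^19*5 + omega^6*5
The leading term is omega^19*5, which has exponent 19.

19


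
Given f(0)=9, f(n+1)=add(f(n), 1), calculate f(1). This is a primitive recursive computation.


f(0) = 9
f(1) = add(f(0), 1) = add(9, 1) = 10


10


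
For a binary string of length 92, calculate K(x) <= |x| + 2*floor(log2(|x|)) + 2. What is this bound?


floor(log2(92)) = 6
2 * 6 = 12
K(x) <= 92 + 12 + 2 = 106

106


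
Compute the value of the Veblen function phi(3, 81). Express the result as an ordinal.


phi(3, 81):
phi(3, beta) = eta_beta (the beta-th eta number, fixed point of zeta).
phi(3, 81) = eta_81

eta_81


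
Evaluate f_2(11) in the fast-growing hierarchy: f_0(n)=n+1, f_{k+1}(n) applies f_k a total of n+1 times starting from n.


f_2(11) = f_1^12(11)
f_1(m) = 2m + 1.
Iterating: f_1^k(n) = 2^k*(n+1) - 1.
f_2(11) = 2^12*(11+1) - 1 = 4096*12 - 1 = 49151

49151


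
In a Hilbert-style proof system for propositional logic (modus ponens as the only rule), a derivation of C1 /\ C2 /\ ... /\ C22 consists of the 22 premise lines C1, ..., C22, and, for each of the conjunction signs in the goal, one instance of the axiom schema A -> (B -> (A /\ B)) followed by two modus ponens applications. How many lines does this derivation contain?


Conjoining 22 premises:
- 22 premise lines
- the goal has 21 conjunction signs; each costs 1 axiom instance + 2 MP = 3 lines: 3 * 21 = 63
Total = 22 + 63 = 85 lines.

85


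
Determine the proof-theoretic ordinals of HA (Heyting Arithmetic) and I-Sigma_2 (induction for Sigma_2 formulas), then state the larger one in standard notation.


Proof-theoretic ordinal of HA (Heyting Arithmetic): epsilon_0
Proof-theoretic ordinal of I-Sigma_2 (induction for Sigma_2 formulas): omega^(omega^omega)
Comparing: omega^(omega^omega) < epsilon_0.
The larger ordinal is epsilon_0 (from HA (Heyting Arithmetic)).

epsilon_0


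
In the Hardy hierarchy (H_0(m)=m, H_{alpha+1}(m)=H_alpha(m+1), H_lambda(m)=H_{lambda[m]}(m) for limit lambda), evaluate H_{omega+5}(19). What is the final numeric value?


H_{omega+5}(19):
Unwind the 5 successor steps: H_{omega+5}(19) = H_omega(19+5) = H_omega(24).
H_omega(m) = H_m(m) = m + m = 2m.
Result = 2 * 24 = 48

48


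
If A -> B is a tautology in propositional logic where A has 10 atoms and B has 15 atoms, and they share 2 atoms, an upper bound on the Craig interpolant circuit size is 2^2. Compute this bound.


Shared atoms = 2
Craig interpolant size bound = 2^2
= 4

4


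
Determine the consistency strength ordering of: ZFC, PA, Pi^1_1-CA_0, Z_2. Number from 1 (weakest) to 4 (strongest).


Ordering by consistency strength:
1. PA
2. Pi^1_1-CA_0
3. Z_2
4. ZFC


ZFC=4, PA=1, Pi^1_1-CA_0=2, Z_2=3


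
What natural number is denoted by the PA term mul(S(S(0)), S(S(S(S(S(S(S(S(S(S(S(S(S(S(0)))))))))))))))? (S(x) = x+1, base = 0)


mul(S^2(0), S^14(0)):
S^2(0) = 2
S^14(0) = 14
2 * 14 = 28

28


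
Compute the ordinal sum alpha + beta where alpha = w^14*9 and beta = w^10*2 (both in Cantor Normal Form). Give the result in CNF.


Ordinal addition w^14*9 + w^10*2:
Leading exponent of alpha (14) > leading exponent of beta (10).
Since alpha's term has higher exponent than beta's leading term,
the sum is simply alpha followed by beta.
Result = w^14*9 + w^10*2

w^14*9 + w^10*2


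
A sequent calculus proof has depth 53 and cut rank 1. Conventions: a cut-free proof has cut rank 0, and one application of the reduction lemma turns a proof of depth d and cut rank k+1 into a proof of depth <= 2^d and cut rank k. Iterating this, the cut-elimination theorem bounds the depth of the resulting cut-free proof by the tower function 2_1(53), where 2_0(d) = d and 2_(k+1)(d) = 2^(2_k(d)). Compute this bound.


Each rank reduction sends depth d to at most 2^d; cut rank r needs r reductions.
2_0(53) = 53
2_1(53) = 2^53 = 9007199254740992
Cut-free depth bound = 9007199254740992

9007199254740992


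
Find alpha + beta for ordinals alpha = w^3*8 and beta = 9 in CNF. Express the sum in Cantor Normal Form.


Ordinal addition w^3*8 + 9:
Leading exponent of alpha (3) > leading exponent of beta (0).
Since alpha's term has higher exponent than beta's leading term,
the sum is simply alpha followed by beta.
Result = w^3*8 + 9

w^3*8 + 9


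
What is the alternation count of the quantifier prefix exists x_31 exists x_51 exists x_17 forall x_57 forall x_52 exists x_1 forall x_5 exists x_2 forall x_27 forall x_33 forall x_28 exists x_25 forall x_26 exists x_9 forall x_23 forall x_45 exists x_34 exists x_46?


Walk the prefix and count type changes:
  position 1: exists -> exists
  position 2: exists -> exists
  position 3: exists -> forall <-- alternation
  position 4: forall -> forall
  position 5: forall -> exists <-- alternation
  position 6: exists -> forall <-- alternation
  position 7: forall -> exists <-- alternation
  position 8: exists -> forall <-- alternation
  position 9: forall -> forall
  position 10: forall -> forall
  position 11: forall -> exists <-- alternation
  position 12: exists -> forall <-- alternation
  position 13: forall -> exists <-- alternation
  position 14: exists -> forall <-- alternation
  position 15: forall -> forall
  position 16: forall -> exists <-- alternation
  position 17: exists -> exists
Total alternations = 10

10


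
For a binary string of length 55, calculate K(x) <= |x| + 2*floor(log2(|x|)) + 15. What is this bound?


floor(log2(55)) = 5
2 * 5 = 10
K(x) <= 55 + 10 + 15 = 80

80


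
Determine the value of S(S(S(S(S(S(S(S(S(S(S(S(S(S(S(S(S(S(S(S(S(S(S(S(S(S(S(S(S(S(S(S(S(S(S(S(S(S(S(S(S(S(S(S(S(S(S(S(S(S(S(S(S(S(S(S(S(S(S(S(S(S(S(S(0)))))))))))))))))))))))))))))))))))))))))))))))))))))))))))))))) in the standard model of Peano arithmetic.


Counting successors applied to 0:
64 applications of S to 0 = 64

64


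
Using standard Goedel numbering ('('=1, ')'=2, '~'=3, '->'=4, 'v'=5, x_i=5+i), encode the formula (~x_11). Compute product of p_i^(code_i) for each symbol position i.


Formula: (~x_11)
Symbol codes: [1, 3, 16, 2]
Primes: [2, 3, 5, 7]
p_1^1 = 2^1 = 2
p_2^3 = 3^3 = 27
p_3^16 = 5^16 = 152587890625
p_4^2 = 7^2 = 49
Product = 403747558593750

403747558593750


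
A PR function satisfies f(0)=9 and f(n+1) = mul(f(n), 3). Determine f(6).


f(0) = 9
f(1) = mul(f(0), 3) = mul(9, 3) = 27
f(2) = mul(f(1), 3) = mul(27, 3) = 81
f(3) = mul(f(2), 3) = mul(81, 3) = 243
f(4) = mul(f(3), 3) = mul(243, 3) = 729
f(5) = mul(f(4), 3) = mul(729, 3) = 2187
f(6) = mul(f(5), 3) = mul(2187, 3) = 6561


6561


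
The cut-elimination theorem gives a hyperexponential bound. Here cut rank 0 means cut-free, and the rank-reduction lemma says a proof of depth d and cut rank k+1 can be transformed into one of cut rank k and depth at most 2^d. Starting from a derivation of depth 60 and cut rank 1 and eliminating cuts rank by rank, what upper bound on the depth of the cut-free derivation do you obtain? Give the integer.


Each rank reduction sends depth d to at most 2^d; cut rank r needs r reductions.
2_0(60) = 60
2_1(60) = 2^60 = 1152921504606846976
Cut-free depth bound = 1152921504606846976

1152921504606846976


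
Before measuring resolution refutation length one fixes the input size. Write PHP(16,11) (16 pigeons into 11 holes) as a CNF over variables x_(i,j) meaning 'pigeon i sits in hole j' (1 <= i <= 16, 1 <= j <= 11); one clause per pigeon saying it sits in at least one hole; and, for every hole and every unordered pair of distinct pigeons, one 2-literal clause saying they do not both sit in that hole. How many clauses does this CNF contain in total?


PHP(16,11): 16 pigeons, 11 holes, 16*11 = 176 variables.
- pigeon clauses: one per pigeon -> 16 clauses
- hole clauses: 11 holes * C(16,2) = 11 * 120 -> 1320 clauses
Total clauses = 16 + 1320 = 1336

1336


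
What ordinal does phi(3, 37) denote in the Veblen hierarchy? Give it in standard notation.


phi(3, 37):
phi(3, beta) = eta_beta (the beta-th eta number, fixed point of zeta).
phi(3, 37) = eta_37

eta_37


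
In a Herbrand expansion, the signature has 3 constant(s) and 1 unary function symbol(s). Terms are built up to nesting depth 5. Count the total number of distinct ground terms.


Herbrand terms by depth:
Depth 0: 3 constants
Depth 1: 3 new terms (running total: 6)
Depth 2: 3 new terms (running total: 9)
Depth 3: 3 new terms (running total: 12)
Depth 4: 3 new terms (running total: 15)
Depth 5: 3 new terms (running total: 18)
Total distinct ground terms = 18

18


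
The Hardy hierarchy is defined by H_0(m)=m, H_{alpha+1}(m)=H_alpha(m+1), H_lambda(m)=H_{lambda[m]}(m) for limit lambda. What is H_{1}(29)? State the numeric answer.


H_1(29):
For finite ordinals k, H_k(n) = n + k (each successor step adds 1).
H_1(29) = 29 + 1 = 30

30


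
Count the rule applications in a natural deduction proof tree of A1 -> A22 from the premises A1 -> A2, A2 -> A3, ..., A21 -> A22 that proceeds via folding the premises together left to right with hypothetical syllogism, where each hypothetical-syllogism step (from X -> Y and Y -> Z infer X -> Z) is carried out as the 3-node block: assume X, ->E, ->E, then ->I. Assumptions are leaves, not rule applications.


There are 21 premises in the chain. The first HS step combines premises 1 and 2; each further premise needs one more HS step.
So 21 premises require 21 - 1 = 20 hypothetical-syllogism steps.
Each HS step uses 3 inference nodes (->E, ->E, ->I).
20 * 3 = 60 total inference nodes.

60


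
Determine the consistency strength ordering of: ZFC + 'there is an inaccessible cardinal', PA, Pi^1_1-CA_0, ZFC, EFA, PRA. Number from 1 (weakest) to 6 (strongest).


Ordering by consistency strength:
1. EFA
2. PRA
3. PA
4. Pi^1_1-CA_0
5. ZFC
6. ZFC + 'there is an inaccessible cardinal'


ZFC + 'there is an inaccessible cardinal'=6, PA=3, Pi^1_1-CA_0=4, ZFC=5, EFA=1, PRA=2


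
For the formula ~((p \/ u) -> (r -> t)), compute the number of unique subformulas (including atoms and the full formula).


Formula: ~((p \/ u) -> (r -> t))
Subformulas found:
  1. u
  2. r
  3. t
  4. p
  5. (r -> t)
  6. (p \/ u)
  7. ((p \/ u) -> (r -> t))
  8. ~((p \/ u) -> (r -> t))
Total distinct subformulas = 8

8


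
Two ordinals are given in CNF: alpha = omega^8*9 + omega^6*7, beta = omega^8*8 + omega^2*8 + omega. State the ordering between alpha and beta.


Compare term by term from highest exponent:
alpha = omega^8*9 + omega^6*7
beta = omega^8*8 + omega^2*8 + omega
Term 1: alpha has omega^8*9, beta has omega^8*8
Term 2: alpha has omega^6*7, beta has omega^2*8
Term 3: alpha has omega^0*0, beta has omega^1*1
Result: alpha > beta

alpha > beta


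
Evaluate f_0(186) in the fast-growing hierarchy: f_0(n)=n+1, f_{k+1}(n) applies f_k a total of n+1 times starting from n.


f_0(186) = 186 + 1 = 187

187


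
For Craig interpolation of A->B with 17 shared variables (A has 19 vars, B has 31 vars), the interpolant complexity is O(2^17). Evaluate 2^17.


Shared atoms = 17
Craig interpolant size bound = 2^17
= 131072

131072


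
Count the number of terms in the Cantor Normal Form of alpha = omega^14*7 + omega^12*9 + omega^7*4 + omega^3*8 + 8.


CNF: omega^14*7 + omega^12*9 + omega^7*4 + omega^3*8 + 8
Count the summands separated by '+':
  term 1: omega^14*7
  term 2: omega^12*9
  term 3: omega^7*4
  term 4: omega^3*8
  term 5: 8
Total terms = 5

5


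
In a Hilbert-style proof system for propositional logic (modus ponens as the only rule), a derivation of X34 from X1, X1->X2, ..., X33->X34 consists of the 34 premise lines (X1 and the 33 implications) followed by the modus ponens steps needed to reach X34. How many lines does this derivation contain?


We have 34 premise lines: X1 and 33 implications.
Each implication is detached once by MP, giving 33 MP lines.
34 premise lines + 33 MP lines = 67 total lines.

67


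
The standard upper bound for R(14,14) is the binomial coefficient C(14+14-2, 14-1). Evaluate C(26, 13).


R(14,14) <= C(14+14-2, 14-1) = C(26, 13)
C(26, 13) = 26! / (13! * 13!)
= 10400600

10400600


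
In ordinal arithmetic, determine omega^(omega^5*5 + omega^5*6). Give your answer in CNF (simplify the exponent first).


omega^(omega^5*5 + omega^5*6):
Both terms of the exponent have the same exponent 5, so they merge: omega^5*5 + omega^5*6 = omega^5*(5+6) = omega^5*11.
omega raised to a CNF ordinal is a single CNF term: Result = omega^(omega^5*11)

omega^(omega^5*11)


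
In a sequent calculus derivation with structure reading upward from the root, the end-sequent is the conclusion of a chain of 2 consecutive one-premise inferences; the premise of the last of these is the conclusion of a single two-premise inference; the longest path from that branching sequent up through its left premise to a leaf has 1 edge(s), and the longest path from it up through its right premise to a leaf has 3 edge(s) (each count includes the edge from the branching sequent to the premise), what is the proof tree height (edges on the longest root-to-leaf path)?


Longest path through the left premise: 1 edges (measured from the branching sequent)
Longest path through the right premise: 3 edges
Height of the subtree rooted at the branching sequent: max(1, 3) = 3
The branching sequent sits 2 edges above the root (the chain of one-premise inferences), so height = 3 + 2 = 5

5


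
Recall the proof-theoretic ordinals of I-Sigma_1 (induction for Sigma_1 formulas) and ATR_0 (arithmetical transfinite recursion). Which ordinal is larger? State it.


Proof-theoretic ordinal of I-Sigma_1 (induction for Sigma_1 formulas): omega^omega
Proof-theoretic ordinal of ATR_0 (arithmetical transfinite recursion): Gamma_0
Comparing: omega^omega < Gamma_0.
The larger ordinal is Gamma_0 (from ATR_0 (arithmetical transfinite recursion)).

Gamma_0


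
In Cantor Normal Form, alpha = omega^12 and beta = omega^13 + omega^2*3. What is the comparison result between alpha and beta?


Compare term by term from highest exponent:
alpha = omega^12
beta = omega^13 + omega^2*3
Term 1: alpha has omega^12*1, beta has omega^13*1
Term 2: alpha has omega^0*0, beta has omega^2*3
Result: alpha < beta

alpha < beta


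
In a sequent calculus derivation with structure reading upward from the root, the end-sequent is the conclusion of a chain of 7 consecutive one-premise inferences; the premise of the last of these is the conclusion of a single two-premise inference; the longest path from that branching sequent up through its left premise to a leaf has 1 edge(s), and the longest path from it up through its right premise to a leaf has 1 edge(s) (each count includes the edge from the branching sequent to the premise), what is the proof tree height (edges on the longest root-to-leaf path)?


Longest path through the left premise: 1 edges (measured from the branching sequent)
Longest path through the right premise: 1 edges
Height of the subtree rooted at the branching sequent: max(1, 1) = 1
The branching sequent sits 7 edges above the root (the chain of one-premise inferences), so height = 1 + 7 = 8

8


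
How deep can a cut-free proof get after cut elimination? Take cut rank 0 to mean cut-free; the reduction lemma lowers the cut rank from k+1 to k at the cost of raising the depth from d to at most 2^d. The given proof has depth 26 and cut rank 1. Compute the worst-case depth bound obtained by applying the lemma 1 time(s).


Each rank reduction sends depth d to at most 2^d; cut rank r needs r reductions.
2_0(26) = 26
2_1(26) = 2^26 = 67108864
Cut-free depth bound = 67108864

67108864


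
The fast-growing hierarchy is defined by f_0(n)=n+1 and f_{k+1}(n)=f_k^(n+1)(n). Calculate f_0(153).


f_0(153) = 153 + 1 = 154

154


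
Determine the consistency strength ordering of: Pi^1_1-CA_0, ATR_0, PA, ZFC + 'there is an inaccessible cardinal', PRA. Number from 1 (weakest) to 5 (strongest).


Ordering by consistency strength:
1. PRA
2. PA
3. ATR_0
4. Pi^1_1-CA_0
5. ZFC + 'there is an inaccessible cardinal'


Pi^1_1-CA_0=4, ATR_0=3, PA=2, ZFC + 'there is an inaccessible cardinal'=5, PRA=1


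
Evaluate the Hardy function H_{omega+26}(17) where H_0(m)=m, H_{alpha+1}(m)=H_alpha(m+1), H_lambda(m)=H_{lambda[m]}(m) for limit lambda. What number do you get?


H_{omega+26}(17):
Unwind the 26 successor steps: H_{omega+26}(17) = H_omega(17+26) = H_omega(43).
H_omega(m) = H_m(m) = m + m = 2m.
Result = 2 * 43 = 86

86


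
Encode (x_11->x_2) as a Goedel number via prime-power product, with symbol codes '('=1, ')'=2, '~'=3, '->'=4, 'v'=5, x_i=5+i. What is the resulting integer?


Formula: (x_11->x_2)
Symbol codes: [1, 16, 4, 7, 2]
Primes: [2, 3, 5, 7, 11]
p_1^1 = 2^1 = 2
p_2^16 = 3^16 = 43046721
p_3^4 = 5^4 = 625
p_4^7 = 7^7 = 823543
p_5^2 = 11^2 = 121
Product = 5361937395066078750

5361937395066078750


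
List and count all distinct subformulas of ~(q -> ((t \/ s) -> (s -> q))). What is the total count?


Formula: ~(q -> ((t \/ s) -> (s -> q)))
Subformulas found:
  1. q
  2. s
  3. t
  4. (t \/ s)
  5. (s -> q)
  6. ((t \/ s) -> (s -> q))
  7. (q -> ((t \/ s) -> (s -> q)))
  8. ~(q -> ((t \/ s) -> (s -> q)))
Total distinct subformulas = 8

8


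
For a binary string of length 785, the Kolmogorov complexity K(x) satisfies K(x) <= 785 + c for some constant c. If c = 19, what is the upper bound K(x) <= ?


K(x) <= |x| + c = 785 + 19 = 804

804


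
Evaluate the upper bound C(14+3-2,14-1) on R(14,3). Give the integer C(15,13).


R(14,3) <= C(14+3-2, 14-1) = C(15, 13)
C(15, 13) = 15! / (13! * 2!)
= 105

105


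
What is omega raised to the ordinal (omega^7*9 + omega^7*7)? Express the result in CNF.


omega^(omega^7*9 + omega^7*7):
Both terms of the exponent have the same exponent 7, so they merge: omega^7*9 + omega^7*7 = omega^7*(9+7) = omega^7*16.
omega raised to a CNF ordinal is a single CNF term: Result = omega^(omega^7*16)

omega^(omega^7*16)


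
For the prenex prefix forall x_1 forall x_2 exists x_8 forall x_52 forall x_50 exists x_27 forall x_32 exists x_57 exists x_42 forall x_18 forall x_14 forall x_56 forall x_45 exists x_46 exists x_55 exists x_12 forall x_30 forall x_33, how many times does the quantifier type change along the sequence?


Walk the prefix and count type changes:
  position 1: forall -> forall
  position 2: forall -> exists <-- alternation
  position 3: exists -> forall <-- alternation
  position 4: forall -> forall
  position 5: forall -> exists <-- alternation
  position 6: exists -> forall <-- alternation
  position 7: forall -> exists <-- alternation
  position 8: exists -> exists
  position 9: exists -> forall <-- alternation
  position 10: forall -> forall
  position 11: forall -> forall
  position 12: forall -> forall
  position 13: forall -> exists <-- alternation
  position 14: exists -> exists
  position 15: exists -> exists
  position 16: exists -> forall <-- alternation
  position 17: forall -> forall
Total alternations = 8

8


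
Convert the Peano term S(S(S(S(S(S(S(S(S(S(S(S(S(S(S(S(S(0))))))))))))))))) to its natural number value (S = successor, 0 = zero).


Counting successors applied to 0:
17 applications of S to 0 = 17

17


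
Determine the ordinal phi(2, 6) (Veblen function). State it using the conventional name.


phi(2, 6):
phi(2, beta) = zeta_beta (the beta-th zeta number, fixed point of epsilon).
phi(2, 6) = zeta_6

zeta_6


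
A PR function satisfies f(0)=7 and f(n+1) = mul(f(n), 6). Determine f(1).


f(0) = 7
f(1) = mul(f(0), 6) = mul(7, 6) = 42


42


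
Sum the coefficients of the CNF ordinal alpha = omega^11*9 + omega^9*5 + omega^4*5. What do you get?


CNF: omega^11*9 + omega^9*5 + omega^4*5
Coefficients: 9 + 5 + 5 = 19

19


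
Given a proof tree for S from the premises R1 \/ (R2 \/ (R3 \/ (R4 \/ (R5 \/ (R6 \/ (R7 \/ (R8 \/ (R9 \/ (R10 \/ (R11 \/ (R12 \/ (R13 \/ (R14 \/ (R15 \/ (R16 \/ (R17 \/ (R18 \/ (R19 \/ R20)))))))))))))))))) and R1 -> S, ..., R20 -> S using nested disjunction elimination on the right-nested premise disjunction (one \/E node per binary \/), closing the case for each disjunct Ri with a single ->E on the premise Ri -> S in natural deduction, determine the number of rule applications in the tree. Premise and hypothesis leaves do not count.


The premise R1 \/ (R2 \/ (R3 \/ (R4 \/ (R5 \/ (R6 \/ (R7 \/ (R8 \/ (R9 \/ (R10 \/ (R11 \/ (R12 \/ (R13 \/ (R14 \/ (R15 \/ (R16 \/ (R17 \/ (R18 \/ (R19 \/ R20)))))))))))))))))) contains 20 disjuncts, hence 19 binary \/ connectives.
- Each binary \/ is eliminated once: 19 \/E nodes.
- Each of the 20 cases Ri derives S by one ->E with Ri -> S: 20 ->E nodes.
Total = 19 + 20 = 39

39


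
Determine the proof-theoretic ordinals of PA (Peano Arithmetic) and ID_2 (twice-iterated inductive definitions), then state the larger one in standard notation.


Proof-theoretic ordinal of PA (Peano Arithmetic): epsilon_0
Proof-theoretic ordinal of ID_2 (twice-iterated inductive definitions): psi_0(epsilon_{Omega_2+1})
Comparing: epsilon_0 < psi_0(epsilon_{Omega_2+1}).
The larger ordinal is psi_0(epsilon_{Omega_2+1}) (from ID_2 (twice-iterated inductive definitions)).

psi_0(epsilon_{Omega_2+1})


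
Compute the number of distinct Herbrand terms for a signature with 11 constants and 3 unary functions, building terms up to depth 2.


Herbrand terms by depth:
Depth 0: 11 constants
Depth 1: 33 new terms (running total: 44)
Depth 2: 99 new terms (running total: 143)
Total distinct ground terms = 143

143


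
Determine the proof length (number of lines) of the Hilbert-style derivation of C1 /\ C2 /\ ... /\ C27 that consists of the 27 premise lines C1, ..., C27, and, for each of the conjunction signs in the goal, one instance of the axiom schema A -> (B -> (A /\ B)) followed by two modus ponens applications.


Conjoining 27 premises:
- 27 premise lines
- the goal has 26 conjunction signs; each costs 1 axiom instance + 2 MP = 3 lines: 3 * 26 = 78
Total = 27 + 78 = 105 lines.

105


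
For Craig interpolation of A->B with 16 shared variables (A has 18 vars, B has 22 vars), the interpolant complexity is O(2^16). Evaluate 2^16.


Shared atoms = 16
Craig interpolant size bound = 2^16
= 65536

65536


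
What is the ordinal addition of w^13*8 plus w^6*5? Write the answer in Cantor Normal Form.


Ordinal addition w^13*8 + w^6*5:
Leading exponent of alpha (13) > leading exponent of beta (6).
Since alpha's term has higher exponent than beta's leading term,
the sum is simply alpha followed by beta.
Result = w^13*8 + w^6*5

w^13*8 + w^6*5


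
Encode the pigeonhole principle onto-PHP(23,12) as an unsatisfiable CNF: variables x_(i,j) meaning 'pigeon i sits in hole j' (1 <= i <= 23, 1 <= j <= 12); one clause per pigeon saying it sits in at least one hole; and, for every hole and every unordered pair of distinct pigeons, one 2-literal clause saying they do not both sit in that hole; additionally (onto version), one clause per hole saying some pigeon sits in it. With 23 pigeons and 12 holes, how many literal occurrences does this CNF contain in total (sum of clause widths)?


onto-PHP(23,12): 23 pigeons, 12 holes, 23*12 = 276 variables.
- pigeon clauses: one per pigeon -> 23 clauses of width 12 -> 276 literals
- hole clauses: 12 holes * C(23,2) = 12 * 253 -> 3036 clauses of width 2 -> 6072 literals
- onto clauses: one per hole -> 12 clauses of width 23 -> 276 literals
Total literal occurrences = 276 + 6072 + 276 = 6624

6624


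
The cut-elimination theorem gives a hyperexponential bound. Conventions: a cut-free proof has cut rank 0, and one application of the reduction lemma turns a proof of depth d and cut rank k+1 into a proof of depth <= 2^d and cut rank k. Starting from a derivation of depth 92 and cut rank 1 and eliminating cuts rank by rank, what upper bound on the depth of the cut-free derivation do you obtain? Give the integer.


Each rank reduction sends depth d to at most 2^d; cut rank r needs r reductions.
2_0(92) = 92
2_1(92) = 2^92 = 4951760157141521099596496896
Cut-free depth bound = 4951760157141521099596496896

4951760157141521099596496896


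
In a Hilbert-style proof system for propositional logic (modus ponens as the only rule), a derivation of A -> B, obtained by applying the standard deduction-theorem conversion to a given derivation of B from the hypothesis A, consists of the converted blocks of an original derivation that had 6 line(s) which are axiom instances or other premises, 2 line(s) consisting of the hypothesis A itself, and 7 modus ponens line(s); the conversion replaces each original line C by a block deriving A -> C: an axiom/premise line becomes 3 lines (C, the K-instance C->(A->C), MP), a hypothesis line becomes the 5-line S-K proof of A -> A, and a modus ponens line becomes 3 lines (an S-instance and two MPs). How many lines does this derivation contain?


Deduction-theorem conversion, block by block:
- 6 axiom/premise lines -> 3 lines each = 18
- 2 hypothesis lines -> 5 lines each (identity proof A->A) = 10
- 7 MP lines -> 3 lines each (S-instance, MP, MP) = 21
Total = 18 + 10 + 21 = 49 lines.

49


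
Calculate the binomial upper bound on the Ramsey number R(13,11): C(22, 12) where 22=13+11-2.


R(13,11) <= C(13+11-2, 13-1) = C(22, 12)
C(22, 12) = 22! / (12! * 10!)
= 646646

646646


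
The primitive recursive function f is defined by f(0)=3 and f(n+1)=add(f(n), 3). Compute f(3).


f(0) = 3
f(1) = add(f(0), 3) = add(3, 3) = 6
f(2) = add(f(1), 3) = add(6, 3) = 9
f(3) = add(f(2), 3) = add(9, 3) = 12


12


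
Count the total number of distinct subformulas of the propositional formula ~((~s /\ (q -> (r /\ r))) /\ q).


Formula: ~((~s /\ (q -> (r /\ r))) /\ q)
Subformulas found:
  1. q
  2. s
  3. r
  4. ~s
  5. (r /\ r)
  6. (q -> (r /\ r))
  7. (~s /\ (q -> (r /\ r)))
  8. ((~s /\ (q -> (r /\ r))) /\ q)
  9. ~((~s /\ (q -> (r /\ r))) /\ q)
Total distinct subformulas = 9

9


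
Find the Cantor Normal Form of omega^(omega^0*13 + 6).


omega^(omega^0*13 + 6):
omega^0 = 1, so the exponent is 13 + 6 = 19 (finite ordinal addition).
Result = omega^19, already a single CNF term.

omega^19


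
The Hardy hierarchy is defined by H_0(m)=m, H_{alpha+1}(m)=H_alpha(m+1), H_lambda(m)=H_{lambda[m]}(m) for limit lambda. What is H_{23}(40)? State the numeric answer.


H_23(40):
For finite ordinals k, H_k(n) = n + k (each successor step adds 1).
H_23(40) = 40 + 23 = 63

63


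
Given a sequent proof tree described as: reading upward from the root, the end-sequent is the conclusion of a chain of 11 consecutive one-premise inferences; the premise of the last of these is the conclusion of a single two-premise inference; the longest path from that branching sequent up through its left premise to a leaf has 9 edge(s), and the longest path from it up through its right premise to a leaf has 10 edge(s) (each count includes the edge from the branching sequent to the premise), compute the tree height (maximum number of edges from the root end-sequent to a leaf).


Longest path through the left premise: 9 edges (measured from the branching sequent)
Longest path through the right premise: 10 edges
Height of the subtree rooted at the branching sequent: max(9, 10) = 10
The branching sequent sits 11 edges above the root (the chain of one-premise inferences), so height = 10 + 11 = 21

21


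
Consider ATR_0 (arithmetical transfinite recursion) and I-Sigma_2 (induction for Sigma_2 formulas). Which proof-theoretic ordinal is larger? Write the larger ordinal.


Proof-theoretic ordinal of ATR_0 (arithmetical transfinite recursion): Gamma_0
Proof-theoretic ordinal of I-Sigma_2 (induction for Sigma_2 formulas): omega^(omega^omega)
Comparing: omega^(omega^omega) < Gamma_0.
The larger ordinal is Gamma_0 (from ATR_0 (arithmetical transfinite recursion)).

Gamma_0


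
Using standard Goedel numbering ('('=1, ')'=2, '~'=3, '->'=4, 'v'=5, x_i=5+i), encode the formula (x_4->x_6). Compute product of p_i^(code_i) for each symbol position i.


Formula: (x_4->x_6)
Symbol codes: [1, 9, 4, 11, 2]
Primes: [2, 3, 5, 7, 11]
p_1^1 = 2^1 = 2
p_2^9 = 3^9 = 19683
p_3^4 = 5^4 = 625
p_4^11 = 7^11 = 1977326743
p_5^2 = 11^2 = 121
Product = 5886607995223436250

5886607995223436250


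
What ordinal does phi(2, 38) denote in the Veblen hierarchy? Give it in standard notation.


phi(2, 38):
phi(2, beta) = zeta_beta (the beta-th zeta number, fixed point of epsilon).
phi(2, 38) = zeta_38

zeta_38


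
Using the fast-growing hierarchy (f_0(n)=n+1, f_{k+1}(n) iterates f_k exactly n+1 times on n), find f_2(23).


f_2(23) = f_1^24(23)
f_1(m) = 2m + 1.
Iterating: f_1^k(n) = 2^k*(n+1) - 1.
f_2(23) = 2^24*(23+1) - 1 = 16777216*24 - 1 = 402653183

402653183


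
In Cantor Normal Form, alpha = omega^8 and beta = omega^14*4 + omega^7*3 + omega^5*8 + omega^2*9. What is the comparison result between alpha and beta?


Compare term by term from highest exponent:
alpha = omega^8
beta = omega^14*4 + omega^7*3 + omega^5*8 + omega^2*9
Term 1: alpha has omega^8*1, beta has omega^14*4
Term 2: alpha has omega^0*0, beta has omega^7*3
Term 3: alpha has omega^0*0, beta has omega^5*8
Term 4: alpha has omega^0*0, beta has omega^2*9
Result: alpha < beta

alpha < beta


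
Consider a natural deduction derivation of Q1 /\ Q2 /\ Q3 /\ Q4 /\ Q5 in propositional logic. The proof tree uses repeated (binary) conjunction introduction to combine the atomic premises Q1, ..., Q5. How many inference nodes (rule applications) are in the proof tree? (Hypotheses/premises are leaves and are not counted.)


The target conjunction has 5 conjuncts, i.e. 4 binary /\ connectives.
Each conjunction-intro joins two pieces, so 5 atoms require 5-1 = 4 applications.
Total inference nodes = 4

4


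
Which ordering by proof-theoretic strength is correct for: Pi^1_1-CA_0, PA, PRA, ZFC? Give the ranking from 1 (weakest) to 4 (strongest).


Ordering by consistency strength:
1. PRA
2. PA
3. Pi^1_1-CA_0
4. ZFC


Pi^1_1-CA_0=3, PA=2, PRA=1, ZFC=4


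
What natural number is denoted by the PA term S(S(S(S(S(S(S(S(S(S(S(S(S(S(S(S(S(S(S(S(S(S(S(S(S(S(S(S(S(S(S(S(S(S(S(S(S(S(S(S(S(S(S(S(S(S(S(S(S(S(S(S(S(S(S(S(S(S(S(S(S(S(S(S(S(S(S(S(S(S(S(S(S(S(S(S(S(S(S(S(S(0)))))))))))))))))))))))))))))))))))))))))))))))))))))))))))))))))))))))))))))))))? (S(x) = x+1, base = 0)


Counting successors applied to 0:
81 applications of S to 0 = 81

81


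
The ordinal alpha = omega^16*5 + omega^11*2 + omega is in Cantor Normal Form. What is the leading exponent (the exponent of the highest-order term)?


CNF: omega^16*5 + omega^11*2 + omega
The leading term is omega^16*5, which has exponent 16.

16


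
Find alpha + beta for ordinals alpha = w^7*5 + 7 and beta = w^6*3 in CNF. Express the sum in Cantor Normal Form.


Ordinal addition (w^7*5 + 7) + w^6*3:
alpha's leading term has exponent 7 > beta's exponent 6, so it survives.
alpha's tail term has exponent 0 < beta's exponent 6, so it is absorbed by beta.
In ordinal addition, any term followed by a strictly larger-exponent term is absorbed.
Result = w^7*5 + w^6*3

w^7*5 + w^6*3


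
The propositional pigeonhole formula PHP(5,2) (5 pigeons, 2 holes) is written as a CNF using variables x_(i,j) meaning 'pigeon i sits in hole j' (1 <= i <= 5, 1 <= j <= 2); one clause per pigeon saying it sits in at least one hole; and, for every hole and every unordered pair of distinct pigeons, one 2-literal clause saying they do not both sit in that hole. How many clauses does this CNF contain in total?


PHP(5,2): 5 pigeons, 2 holes, 5*2 = 10 variables.
- pigeon clauses: one per pigeon -> 5 clauses
- hole clauses: 2 holes * C(5,2) = 2 * 10 -> 20 clauses
Total clauses = 5 + 20 = 25

25


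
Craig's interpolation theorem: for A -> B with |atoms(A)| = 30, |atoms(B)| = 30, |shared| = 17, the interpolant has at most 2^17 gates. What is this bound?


Shared atoms = 17
Craig interpolant size bound = 2^17
= 131072

131072


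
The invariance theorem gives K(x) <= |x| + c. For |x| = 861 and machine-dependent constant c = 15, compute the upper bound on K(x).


K(x) <= |x| + c = 861 + 15 = 876

876


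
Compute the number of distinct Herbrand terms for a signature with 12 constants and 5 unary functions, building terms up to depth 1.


Herbrand terms by depth:
Depth 0: 12 constants
Depth 1: 60 new terms (running total: 72)
Total distinct ground terms = 72

72
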